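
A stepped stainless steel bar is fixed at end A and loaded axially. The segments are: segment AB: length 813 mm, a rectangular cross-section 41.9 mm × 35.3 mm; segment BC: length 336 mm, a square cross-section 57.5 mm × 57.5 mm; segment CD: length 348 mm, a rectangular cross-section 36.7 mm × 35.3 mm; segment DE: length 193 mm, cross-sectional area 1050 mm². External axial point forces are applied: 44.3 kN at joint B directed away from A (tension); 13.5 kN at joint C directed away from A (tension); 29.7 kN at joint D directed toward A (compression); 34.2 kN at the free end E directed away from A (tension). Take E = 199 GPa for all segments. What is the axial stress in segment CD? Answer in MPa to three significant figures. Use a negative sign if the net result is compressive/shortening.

Internal axial forces (sectioning from the free end, tension +): N_DE = 34.2 kN, N_CD = 4.5 kN, N_BC = 18 kN, N_AB = 62.3 kN.
A_CD = 1296 mm².
σ_CD = N_CD/A_CD = 4500/1296 = 3.474 MPa.

3.47 MPa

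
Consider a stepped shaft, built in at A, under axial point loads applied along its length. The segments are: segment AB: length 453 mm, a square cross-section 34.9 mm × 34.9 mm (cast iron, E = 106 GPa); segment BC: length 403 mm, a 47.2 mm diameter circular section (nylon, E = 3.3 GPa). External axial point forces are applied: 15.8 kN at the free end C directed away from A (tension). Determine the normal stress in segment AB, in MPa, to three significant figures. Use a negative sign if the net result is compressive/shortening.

13.0 MPa

Internal axial forces (sectioning from the free end, tension +): N_BC = 15.8 kN, N_AB = 15.8 kN.
A_AB = 1218 mm².
σ_AB = N_AB/A_AB = 15800/1218 = 12.97 MPa.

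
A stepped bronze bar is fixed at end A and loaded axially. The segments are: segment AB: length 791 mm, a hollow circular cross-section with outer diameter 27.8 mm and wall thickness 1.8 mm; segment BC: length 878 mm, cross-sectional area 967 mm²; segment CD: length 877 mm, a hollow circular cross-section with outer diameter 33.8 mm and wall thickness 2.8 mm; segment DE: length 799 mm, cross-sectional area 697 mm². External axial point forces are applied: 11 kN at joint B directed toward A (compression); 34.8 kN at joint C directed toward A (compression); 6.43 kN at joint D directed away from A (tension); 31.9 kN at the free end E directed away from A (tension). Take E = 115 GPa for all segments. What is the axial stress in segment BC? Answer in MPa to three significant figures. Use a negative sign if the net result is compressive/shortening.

3.65 MPa

Internal axial forces (sectioning from the free end, tension +): N_DE = 31.9 kN, N_CD = 38.33 kN, N_BC = 3.53 kN, N_AB = -7.47 kN.
σ_BC = N_BC/A_BC = 3530/967 = 3.65 MPa.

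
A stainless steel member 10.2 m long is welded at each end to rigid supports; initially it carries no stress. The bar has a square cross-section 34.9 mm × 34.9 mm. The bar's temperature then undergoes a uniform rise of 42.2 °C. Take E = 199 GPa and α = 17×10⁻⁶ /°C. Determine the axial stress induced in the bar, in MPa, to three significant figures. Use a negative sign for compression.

-143 MPa

Free thermal expansion αLΔT = 17e-6 · 10200 · 42.2 = 7.317 mm.
The walls impose strain ε = −(7.317)/10200 = -7.1740e-04; σ = Eε = 199000 · -7.1740e-04 = -142.8 MPa.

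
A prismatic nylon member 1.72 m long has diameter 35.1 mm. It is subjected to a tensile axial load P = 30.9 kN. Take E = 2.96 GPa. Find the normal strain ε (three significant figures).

0.0108

A = 967.6 mm².
σ = N/A = 31.93 MPa; ε = σ/E = 31.93/2960 = 1.079e-02.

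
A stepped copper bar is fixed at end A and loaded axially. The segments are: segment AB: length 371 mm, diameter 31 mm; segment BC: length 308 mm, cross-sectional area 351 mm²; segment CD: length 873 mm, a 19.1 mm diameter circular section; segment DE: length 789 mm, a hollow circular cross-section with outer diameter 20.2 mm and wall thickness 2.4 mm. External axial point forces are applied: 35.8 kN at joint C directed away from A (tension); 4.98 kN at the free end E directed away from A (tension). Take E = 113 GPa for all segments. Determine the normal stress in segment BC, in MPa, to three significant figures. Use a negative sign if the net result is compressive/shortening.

116 MPa

Internal axial forces (sectioning from the free end, tension +): N_DE = 4.98 kN, N_CD = 4.98 kN, N_BC = 40.78 kN, N_AB = 40.78 kN.
σ_BC = N_BC/A_BC = 40780/351 = 116.2 MPa.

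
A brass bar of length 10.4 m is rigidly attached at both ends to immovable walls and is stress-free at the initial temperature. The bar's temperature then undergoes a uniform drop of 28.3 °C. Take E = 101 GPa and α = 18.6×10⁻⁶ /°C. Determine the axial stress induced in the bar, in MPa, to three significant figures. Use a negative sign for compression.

53.2 MPa

Free thermal expansion αLΔT = 18.6e-6 · 10400 · -28.3 = -5.474 mm.
The walls impose strain ε = −(-5.474)/10400 = 5.2638e-04; σ = Eε = 101000 · 5.2638e-04 = 53.16 MPa.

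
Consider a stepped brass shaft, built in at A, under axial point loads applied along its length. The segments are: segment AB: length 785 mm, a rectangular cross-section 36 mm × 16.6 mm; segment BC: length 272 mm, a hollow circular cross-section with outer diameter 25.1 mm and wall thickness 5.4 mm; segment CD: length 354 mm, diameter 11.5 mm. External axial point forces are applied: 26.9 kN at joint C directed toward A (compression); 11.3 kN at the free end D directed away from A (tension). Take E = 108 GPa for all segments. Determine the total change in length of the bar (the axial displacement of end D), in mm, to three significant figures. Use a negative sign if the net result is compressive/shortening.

Internal axial forces (sectioning from the free end, tension +): N_CD = 11.3 kN, N_BC = -15.6 kN, N_AB = -15.6 kN.
A_AB = 597.6 mm².
A_BC = 334.2 mm².
A_CD = 103.9 mm².
δ_AB = -15600·785/(597.6·108000) = -0.1897 mm
δ_BC = -15600·272/(334.2·108000) = -0.1176 mm
δ_CD = 11300·354/(103.9·108000) = 0.3566 mm
δ = Σδ_i = 0.04929 mm.

0.0493 mm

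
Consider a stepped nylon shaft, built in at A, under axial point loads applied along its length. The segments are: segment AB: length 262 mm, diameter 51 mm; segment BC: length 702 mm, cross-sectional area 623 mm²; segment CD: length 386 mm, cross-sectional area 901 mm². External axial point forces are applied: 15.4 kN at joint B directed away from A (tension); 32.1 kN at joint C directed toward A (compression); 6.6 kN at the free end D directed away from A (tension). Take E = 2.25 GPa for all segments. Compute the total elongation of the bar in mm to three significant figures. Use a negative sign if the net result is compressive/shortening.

-12.1 mm

Internal axial forces (sectioning from the free end, tension +): N_CD = 6.6 kN, N_BC = -25.5 kN, N_AB = -10.1 kN.
A_AB = 2043 mm².
δ_AB = -10100·262/(2043·2250) = -0.5757 mm
δ_BC = -25500·702/(623·2250) = -12.77 mm
δ_CD = 6600·386/(901·2250) = 1.257 mm
δ = Σδ_i = -12.09 mm.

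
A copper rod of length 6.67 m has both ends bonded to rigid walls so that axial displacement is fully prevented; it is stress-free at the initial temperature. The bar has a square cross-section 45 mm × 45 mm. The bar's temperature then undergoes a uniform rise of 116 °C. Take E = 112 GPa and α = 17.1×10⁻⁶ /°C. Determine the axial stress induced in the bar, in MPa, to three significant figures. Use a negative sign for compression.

Free thermal expansion αLΔT = 17.1e-6 · 6670 · 116 = 13.23 mm.
The walls impose strain ε = −(13.23)/6670 = -1.9836e-03; σ = Eε = 112000 · -1.9836e-03 = -222.2 MPa.

-222 MPa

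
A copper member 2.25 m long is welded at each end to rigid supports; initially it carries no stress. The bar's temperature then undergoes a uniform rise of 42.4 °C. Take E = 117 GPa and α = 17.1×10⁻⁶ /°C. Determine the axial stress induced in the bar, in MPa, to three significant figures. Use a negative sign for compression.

-84.8 MPa

Free thermal expansion αLΔT = 17.1e-6 · 2250 · 42.4 = 1.631 mm.
The walls impose strain ε = −(1.631)/2250 = -7.2504e-04; σ = Eε = 117000 · -7.2504e-04 = -84.83 MPa.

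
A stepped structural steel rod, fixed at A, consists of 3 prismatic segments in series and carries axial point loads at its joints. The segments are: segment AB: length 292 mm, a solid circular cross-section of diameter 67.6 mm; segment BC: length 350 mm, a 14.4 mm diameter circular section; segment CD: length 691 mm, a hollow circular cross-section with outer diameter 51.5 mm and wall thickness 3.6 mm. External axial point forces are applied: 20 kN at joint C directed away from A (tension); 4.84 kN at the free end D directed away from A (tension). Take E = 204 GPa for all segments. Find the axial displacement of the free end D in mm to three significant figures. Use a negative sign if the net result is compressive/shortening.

0.302 mm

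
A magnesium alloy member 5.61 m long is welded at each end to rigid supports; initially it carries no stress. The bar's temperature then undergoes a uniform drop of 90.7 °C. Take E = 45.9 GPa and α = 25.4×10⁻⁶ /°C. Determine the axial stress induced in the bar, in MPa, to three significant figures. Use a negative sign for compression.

Free thermal expansion αLΔT = 25.4e-6 · 5610 · -90.7 = -12.92 mm.
The walls impose strain ε = −(-12.92)/5610 = 2.3038e-03; σ = Eε = 45900 · 2.3038e-03 = 105.7 MPa.

106 MPa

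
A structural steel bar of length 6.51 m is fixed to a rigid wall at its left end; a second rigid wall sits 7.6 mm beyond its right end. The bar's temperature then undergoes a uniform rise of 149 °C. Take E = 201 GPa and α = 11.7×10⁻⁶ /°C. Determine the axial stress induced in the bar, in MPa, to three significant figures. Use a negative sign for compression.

-116 MPa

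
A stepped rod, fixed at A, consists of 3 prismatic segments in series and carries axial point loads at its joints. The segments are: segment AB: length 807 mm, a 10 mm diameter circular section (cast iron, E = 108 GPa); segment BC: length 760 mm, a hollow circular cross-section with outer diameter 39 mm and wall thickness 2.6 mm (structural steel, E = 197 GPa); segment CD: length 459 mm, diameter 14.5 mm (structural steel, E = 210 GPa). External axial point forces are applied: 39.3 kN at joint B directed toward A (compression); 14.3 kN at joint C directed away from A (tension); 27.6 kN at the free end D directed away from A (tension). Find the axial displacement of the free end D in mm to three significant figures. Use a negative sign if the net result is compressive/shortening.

1.16 mm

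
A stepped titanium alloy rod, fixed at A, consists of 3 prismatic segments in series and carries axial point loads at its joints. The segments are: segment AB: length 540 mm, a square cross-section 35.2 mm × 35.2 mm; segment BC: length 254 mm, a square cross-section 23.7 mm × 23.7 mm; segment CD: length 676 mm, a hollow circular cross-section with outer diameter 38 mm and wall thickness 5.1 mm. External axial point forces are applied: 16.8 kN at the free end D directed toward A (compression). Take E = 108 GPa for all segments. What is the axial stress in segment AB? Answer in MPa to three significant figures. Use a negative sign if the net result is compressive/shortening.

Internal axial forces (sectioning from the free end, tension +): N_CD = -16.8 kN, N_BC = -16.8 kN, N_AB = -16.8 kN.
A_AB = 1239 mm².
σ_AB = N_AB/A_AB = -16800/1239 = -13.56 MPa.

-13.6 MPa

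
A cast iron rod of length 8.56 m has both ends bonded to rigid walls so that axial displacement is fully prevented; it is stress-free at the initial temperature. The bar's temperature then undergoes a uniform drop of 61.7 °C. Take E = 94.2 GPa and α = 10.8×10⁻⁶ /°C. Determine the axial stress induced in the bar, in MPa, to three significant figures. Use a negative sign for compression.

Free thermal expansion αLΔT = 10.8e-6 · 8560 · -61.7 = -5.704 mm.
The walls impose strain ε = −(-5.704)/8560 = 6.6636e-04; σ = Eε = 94200 · 6.6636e-04 = 62.77 MPa.

62.8 MPa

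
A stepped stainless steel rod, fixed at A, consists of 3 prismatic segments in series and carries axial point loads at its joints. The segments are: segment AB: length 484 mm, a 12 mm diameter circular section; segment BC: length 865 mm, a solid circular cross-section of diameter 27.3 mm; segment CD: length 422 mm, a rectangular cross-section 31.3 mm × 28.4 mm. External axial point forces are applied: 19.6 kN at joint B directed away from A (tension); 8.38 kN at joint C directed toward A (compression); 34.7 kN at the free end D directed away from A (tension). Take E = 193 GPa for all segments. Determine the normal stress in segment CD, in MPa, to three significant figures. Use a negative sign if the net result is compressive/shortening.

39.0 MPa

Internal axial forces (sectioning from the free end, tension +): N_CD = 34.7 kN, N_BC = 26.32 kN, N_AB = 45.92 kN.
A_CD = 888.9 mm².
σ_CD = N_CD/A_CD = 34700/888.9 = 39.04 MPa.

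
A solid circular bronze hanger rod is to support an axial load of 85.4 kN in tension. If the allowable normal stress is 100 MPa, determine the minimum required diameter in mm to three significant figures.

Required area A ≥ P/σ_allow = 85400/100 = 854 mm².
For a solid circular section, d ≥ √(4A/π) = 32.97 mm.

33.0 mm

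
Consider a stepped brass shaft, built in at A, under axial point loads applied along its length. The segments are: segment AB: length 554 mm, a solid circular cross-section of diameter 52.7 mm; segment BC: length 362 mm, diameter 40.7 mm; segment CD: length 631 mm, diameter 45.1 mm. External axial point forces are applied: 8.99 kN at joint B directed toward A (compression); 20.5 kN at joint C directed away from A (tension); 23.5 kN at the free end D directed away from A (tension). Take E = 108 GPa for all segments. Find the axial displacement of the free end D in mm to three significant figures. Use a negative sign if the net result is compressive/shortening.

Internal axial forces (sectioning from the free end, tension +): N_CD = 23.5 kN, N_BC = 44 kN, N_AB = 35.01 kN.
A_AB = 2181 mm².
A_BC = 1301 mm².
A_CD = 1598 mm².
δ_AB = 35010·554/(2181·108000) = 0.08233 mm
δ_BC = 44000·362/(1301·108000) = 0.1134 mm
δ_CD = 23500·631/(1598·108000) = 0.08595 mm
δ = Σδ_i = 0.2816 mm.

0.282 mm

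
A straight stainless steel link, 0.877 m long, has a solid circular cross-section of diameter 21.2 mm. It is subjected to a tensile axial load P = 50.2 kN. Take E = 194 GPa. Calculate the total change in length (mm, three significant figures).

0.643 mm

A = 353 mm².
δ_mech = NL/(AE) = 50200·877/(353·194000) = 0.6429 mm.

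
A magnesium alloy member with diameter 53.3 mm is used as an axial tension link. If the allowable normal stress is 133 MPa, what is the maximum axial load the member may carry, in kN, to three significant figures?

297 kN

A = 2231 mm².
P_max = σ_allow · A = 133 · 2231 = 296800 N = 296.8 kN.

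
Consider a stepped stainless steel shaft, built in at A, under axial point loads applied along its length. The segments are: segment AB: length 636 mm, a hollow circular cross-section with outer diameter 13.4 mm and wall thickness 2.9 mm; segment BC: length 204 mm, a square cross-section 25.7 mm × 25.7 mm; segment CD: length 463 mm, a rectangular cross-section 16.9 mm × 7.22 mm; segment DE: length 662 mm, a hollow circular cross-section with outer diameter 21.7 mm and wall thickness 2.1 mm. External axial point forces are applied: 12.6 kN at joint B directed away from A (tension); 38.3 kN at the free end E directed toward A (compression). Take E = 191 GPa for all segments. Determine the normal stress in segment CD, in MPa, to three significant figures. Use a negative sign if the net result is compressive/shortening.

-314 MPa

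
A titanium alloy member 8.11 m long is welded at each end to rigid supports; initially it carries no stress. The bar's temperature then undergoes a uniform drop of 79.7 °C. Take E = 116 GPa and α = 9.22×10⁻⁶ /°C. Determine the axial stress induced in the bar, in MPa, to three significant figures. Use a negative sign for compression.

85.2 MPa

Free thermal expansion αLΔT = 9.22e-6 · 8110 · -79.7 = -5.96 mm.
The walls impose strain ε = −(-5.96)/8110 = 7.3483e-04; σ = Eε = 116000 · 7.3483e-04 = 85.24 MPa.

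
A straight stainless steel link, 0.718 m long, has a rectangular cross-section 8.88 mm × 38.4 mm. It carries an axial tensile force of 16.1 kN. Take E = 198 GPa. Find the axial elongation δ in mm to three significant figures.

0.171 mm

A = 341 mm².
δ_mech = NL/(AE) = 16100·718/(341·198000) = 0.1712 mm.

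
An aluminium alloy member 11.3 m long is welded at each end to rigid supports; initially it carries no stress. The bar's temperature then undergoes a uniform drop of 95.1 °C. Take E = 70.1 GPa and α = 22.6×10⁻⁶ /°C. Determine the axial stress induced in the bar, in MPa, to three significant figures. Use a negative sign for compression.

151 MPa

Free thermal expansion αLΔT = 22.6e-6 · 11300 · -95.1 = -24.29 mm.
The walls impose strain ε = −(-24.29)/11300 = 2.1493e-03; σ = Eε = 70100 · 2.1493e-03 = 150.7 MPa.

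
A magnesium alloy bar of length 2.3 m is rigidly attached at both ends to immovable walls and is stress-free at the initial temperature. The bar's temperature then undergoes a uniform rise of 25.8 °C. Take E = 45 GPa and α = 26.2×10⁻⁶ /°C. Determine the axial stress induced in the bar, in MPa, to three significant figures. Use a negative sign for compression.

Free thermal expansion αLΔT = 26.2e-6 · 2300 · 25.8 = 1.555 mm.
The walls impose strain ε = −(1.555)/2300 = -6.7596e-04; σ = Eε = 45000 · -6.7596e-04 = -30.42 MPa.

-30.4 MPa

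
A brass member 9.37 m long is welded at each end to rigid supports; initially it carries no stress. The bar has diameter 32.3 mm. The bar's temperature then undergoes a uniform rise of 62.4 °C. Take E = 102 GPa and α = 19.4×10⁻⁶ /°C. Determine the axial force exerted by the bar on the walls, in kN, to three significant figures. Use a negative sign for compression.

Free thermal expansion αLΔT = 19.4e-6 · 9370 · 62.4 = 11.34 mm.
The walls impose strain ε = −(11.34)/9370 = -1.2106e-03; σ = Eε = 102000 · -1.2106e-03 = -123.5 MPa.
Wall reaction R = σ·A = -123.5·819.4 = -101200 N = -101.2 kN.

-101 kN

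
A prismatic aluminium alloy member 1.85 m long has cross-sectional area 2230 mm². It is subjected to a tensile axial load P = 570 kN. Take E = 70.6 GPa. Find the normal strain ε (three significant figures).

0.00362

σ = N/A = 255.6 MPa; ε = σ/E = 255.6/70600 = 3.620e-03.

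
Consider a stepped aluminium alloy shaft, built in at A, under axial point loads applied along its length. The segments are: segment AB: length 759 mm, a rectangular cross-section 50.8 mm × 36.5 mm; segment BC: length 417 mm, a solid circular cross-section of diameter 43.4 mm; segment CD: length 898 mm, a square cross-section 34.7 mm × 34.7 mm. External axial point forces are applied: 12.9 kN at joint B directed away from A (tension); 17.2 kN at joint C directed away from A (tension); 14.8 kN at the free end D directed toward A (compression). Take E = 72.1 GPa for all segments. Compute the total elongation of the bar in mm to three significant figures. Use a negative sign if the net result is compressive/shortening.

-0.0568 mm

Internal axial forces (sectioning from the free end, tension +): N_CD = -14.8 kN, N_BC = 2.4 kN, N_AB = 15.3 kN.
A_AB = 1854 mm².
A_BC = 1479 mm².
A_CD = 1204 mm².
δ_AB = 15300·759/(1854·72100) = 0.08686 mm
δ_BC = 2400·417/(1479·72100) = 0.009383 mm
δ_CD = -14800·898/(1204·72100) = -0.1531 mm
δ = Σδ_i = -0.05684 mm.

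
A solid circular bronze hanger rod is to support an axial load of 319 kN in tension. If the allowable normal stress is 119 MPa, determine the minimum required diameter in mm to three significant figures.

Required area A ≥ P/σ_allow = 319000/119 = 2681 mm².
For a solid circular section, d ≥ √(4A/π) = 58.42 mm.

58.4 mm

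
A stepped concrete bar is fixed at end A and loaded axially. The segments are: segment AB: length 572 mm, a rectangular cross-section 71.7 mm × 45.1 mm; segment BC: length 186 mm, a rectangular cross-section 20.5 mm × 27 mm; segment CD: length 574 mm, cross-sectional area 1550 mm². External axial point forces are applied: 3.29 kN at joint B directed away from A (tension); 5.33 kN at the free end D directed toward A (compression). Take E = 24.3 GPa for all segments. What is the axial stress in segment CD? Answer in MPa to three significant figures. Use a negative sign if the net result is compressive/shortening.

-3.44 MPa

Internal axial forces (sectioning from the free end, tension +): N_CD = -5.33 kN, N_BC = -5.33 kN, N_AB = -2.04 kN.
σ_CD = N_CD/A_CD = -5330/1550 = -3.439 MPa.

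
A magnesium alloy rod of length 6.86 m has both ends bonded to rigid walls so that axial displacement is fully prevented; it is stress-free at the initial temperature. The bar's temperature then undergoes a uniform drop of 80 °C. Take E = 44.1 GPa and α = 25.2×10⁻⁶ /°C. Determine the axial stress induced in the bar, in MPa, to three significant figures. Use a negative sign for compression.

88.9 MPa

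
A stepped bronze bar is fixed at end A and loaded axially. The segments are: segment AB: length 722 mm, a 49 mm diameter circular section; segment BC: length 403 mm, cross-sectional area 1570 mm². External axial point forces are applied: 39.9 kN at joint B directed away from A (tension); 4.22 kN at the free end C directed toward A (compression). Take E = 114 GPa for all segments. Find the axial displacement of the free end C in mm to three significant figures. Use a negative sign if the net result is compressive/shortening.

0.110 mm

Internal axial forces (sectioning from the free end, tension +): N_BC = -4.22 kN, N_AB = 35.68 kN.
A_AB = 1886 mm².
δ_AB = 35680·722/(1886·114000) = 0.1198 mm
δ_BC = -4220·403/(1570·114000) = -0.009502 mm
δ = Σδ_i = 0.1103 mm.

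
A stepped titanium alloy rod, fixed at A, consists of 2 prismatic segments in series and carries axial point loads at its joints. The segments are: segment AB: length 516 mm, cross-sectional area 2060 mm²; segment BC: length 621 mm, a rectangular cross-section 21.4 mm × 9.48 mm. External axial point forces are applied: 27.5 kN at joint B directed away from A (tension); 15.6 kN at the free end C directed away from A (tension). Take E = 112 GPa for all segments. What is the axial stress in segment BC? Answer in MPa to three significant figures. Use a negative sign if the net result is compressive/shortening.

76.9 MPa

Internal axial forces (sectioning from the free end, tension +): N_BC = 15.6 kN, N_AB = 43.1 kN.
A_BC = 202.9 mm².
σ_BC = N_BC/A_BC = 15600/202.9 = 76.9 MPa.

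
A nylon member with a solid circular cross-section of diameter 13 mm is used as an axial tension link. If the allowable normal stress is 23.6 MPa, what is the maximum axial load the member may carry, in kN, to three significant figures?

A = 132.7 mm².
P_max = σ_allow · A = 23.6 · 132.7 = 3132 N = 3.132 kN.

3.13 kN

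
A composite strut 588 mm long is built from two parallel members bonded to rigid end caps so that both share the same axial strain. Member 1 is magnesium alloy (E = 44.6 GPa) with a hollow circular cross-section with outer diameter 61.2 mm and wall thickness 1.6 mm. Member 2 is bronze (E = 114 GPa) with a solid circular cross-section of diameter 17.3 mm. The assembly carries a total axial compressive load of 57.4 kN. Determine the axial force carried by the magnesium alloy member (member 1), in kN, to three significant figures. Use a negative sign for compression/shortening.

-19.1 kN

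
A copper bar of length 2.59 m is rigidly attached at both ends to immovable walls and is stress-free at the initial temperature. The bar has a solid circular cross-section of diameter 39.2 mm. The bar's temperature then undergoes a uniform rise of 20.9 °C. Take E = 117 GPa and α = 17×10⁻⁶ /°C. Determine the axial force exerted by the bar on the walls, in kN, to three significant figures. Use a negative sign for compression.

-50.2 kN

Free thermal expansion αLΔT = 17e-6 · 2590 · 20.9 = 0.9202 mm.
The walls impose strain ε = −(0.9202)/2590 = -3.5530e-04; σ = Eε = 117000 · -3.5530e-04 = -41.57 MPa.
Wall reaction R = σ·A = -41.57·1207 = -50170 N = -50.17 kN.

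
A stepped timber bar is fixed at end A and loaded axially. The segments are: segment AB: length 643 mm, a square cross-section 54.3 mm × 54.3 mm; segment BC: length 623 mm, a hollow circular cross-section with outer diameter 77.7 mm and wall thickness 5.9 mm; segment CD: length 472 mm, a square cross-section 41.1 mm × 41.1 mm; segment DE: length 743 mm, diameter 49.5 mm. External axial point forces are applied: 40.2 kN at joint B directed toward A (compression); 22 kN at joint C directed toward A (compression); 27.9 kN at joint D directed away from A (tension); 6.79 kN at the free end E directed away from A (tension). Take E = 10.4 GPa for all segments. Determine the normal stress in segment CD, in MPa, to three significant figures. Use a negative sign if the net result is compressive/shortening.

Internal axial forces (sectioning from the free end, tension +): N_DE = 6.79 kN, N_CD = 34.69 kN, N_BC = 12.69 kN, N_AB = -27.51 kN.
A_CD = 1689 mm².
σ_CD = N_CD/A_CD = 34690/1689 = 20.54 MPa.

20.5 MPa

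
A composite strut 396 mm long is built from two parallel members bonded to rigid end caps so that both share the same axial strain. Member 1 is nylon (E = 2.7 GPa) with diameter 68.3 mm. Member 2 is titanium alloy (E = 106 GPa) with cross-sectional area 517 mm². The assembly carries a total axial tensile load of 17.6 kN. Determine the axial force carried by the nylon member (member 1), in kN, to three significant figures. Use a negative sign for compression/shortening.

2.69 kN

A_1 = 3664 mm².
Equal strain + equilibrium ⇒ each member carries load in proportion to AE: A₁E₁ = 9892000 N, A₂E₂ = 54800000 N, ΣAE = 64690000 N.
F₁ = P·A₁E₁/ΣAE = 17600·9892000/64690000 = 2691 N.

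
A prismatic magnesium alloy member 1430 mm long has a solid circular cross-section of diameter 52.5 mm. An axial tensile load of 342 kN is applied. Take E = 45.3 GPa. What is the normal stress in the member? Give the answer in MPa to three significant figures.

A = 2165 mm².
σ = N/A = 342000/2165 = 158 MPa.

158 MPa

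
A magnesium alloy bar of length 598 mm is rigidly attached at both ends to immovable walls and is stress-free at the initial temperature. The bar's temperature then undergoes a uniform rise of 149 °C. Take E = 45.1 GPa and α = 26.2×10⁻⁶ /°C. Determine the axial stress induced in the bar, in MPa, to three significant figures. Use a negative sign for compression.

Free thermal expansion αLΔT = 26.2e-6 · 598 · 149 = 2.334 mm.
The walls impose strain ε = −(2.334)/598 = -3.9038e-03; σ = Eε = 45100 · -3.9038e-03 = -176.1 MPa.

-176 MPa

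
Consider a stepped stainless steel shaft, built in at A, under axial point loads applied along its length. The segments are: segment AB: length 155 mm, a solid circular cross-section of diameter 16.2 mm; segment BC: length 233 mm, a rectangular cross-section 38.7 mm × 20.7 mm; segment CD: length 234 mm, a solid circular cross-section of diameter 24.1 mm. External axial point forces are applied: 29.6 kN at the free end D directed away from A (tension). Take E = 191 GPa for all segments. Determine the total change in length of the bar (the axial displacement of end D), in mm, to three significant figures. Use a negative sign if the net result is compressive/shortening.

0.241 mm

Internal axial forces (sectioning from the free end, tension +): N_CD = 29.6 kN, N_BC = 29.6 kN, N_AB = 29.6 kN.
A_AB = 206.1 mm².
A_BC = 801.1 mm².
A_CD = 456.2 mm².
δ_AB = 29600·155/(206.1·191000) = 0.1165 mm
δ_BC = 29600·233/(801.1·191000) = 0.04507 mm
δ_CD = 29600·234/(456.2·191000) = 0.0795 mm
δ = Σδ_i = 0.2411 mm.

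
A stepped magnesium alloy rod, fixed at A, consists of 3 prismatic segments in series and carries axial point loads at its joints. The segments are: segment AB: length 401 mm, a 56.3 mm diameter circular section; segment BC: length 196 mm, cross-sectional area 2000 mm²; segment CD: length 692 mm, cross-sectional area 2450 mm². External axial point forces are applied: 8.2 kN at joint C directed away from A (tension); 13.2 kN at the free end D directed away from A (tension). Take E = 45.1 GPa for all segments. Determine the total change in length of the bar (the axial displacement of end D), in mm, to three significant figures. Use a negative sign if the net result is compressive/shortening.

Internal axial forces (sectioning from the free end, tension +): N_CD = 13.2 kN, N_BC = 21.4 kN, N_AB = 21.4 kN.
A_AB = 2489 mm².
δ_AB = 21400·401/(2489·45100) = 0.07643 mm
δ_BC = 21400·196/(2000·45100) = 0.0465 mm
δ_CD = 13200·692/(2450·45100) = 0.08267 mm
δ = Σδ_i = 0.2056 mm.

0.206 mm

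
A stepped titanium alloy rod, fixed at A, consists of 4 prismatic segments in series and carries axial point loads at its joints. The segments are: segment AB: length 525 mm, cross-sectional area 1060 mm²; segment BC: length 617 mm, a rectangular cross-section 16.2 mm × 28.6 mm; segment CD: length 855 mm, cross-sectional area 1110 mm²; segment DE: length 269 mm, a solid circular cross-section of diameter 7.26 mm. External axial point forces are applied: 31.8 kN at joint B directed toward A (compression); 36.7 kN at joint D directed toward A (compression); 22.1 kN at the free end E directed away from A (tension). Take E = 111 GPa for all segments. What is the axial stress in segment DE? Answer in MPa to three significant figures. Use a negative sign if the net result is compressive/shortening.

Internal axial forces (sectioning from the free end, tension +): N_DE = 22.1 kN, N_CD = -14.6 kN, N_BC = -14.6 kN, N_AB = -46.4 kN.
A_DE = 41.4 mm².
σ_DE = N_DE/A_DE = 22100/41.4 = 533.9 MPa.

534 MPa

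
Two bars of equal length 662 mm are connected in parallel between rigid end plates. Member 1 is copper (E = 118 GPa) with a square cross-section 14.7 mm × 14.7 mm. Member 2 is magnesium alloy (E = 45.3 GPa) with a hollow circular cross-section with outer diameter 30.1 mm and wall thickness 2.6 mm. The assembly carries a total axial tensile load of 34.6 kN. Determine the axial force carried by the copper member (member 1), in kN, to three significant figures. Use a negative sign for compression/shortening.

A_1 = 216.1 mm².
A_2 = 224.6 mm².
Equal strain + equilibrium ⇒ each member carries load in proportion to AE: A₁E₁ = 25500000 N, A₂E₂ = 10180000 N, ΣAE = 35670000 N.
F₁ = P·A₁E₁/ΣAE = 34600·25500000/35670000 = 24730 N.

24.7 kN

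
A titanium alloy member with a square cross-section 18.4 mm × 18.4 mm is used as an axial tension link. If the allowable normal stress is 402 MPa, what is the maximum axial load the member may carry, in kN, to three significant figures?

136 kN

A = 338.6 mm².
P_max = σ_allow · A = 402 · 338.6 = 136100 N = 136.1 kN.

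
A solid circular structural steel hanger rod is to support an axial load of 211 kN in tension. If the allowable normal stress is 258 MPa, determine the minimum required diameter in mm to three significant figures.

Required area A ≥ P/σ_allow = 211000/258 = 817.8 mm².
For a solid circular section, d ≥ √(4A/π) = 32.27 mm.

32.3 mm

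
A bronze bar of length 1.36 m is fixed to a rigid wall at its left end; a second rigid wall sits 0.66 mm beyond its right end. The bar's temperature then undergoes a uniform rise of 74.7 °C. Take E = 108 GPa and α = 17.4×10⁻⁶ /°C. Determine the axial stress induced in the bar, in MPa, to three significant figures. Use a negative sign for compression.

Free thermal expansion αLΔT = 17.4e-6 · 1360 · 74.7 = 1.768 mm.
The walls engage after the gap closes; constrained expansion = 1.768 − 0.66 = 1.108 mm.
The walls impose strain ε = −(1.108)/1360 = -8.1449e-04; σ = Eε = 108000 · -8.1449e-04 = -87.96 MPa.

-88.0 MPa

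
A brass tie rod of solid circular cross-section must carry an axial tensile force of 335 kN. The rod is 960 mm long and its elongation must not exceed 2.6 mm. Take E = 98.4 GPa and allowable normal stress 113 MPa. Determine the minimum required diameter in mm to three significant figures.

Required area A ≥ P/σ_allow = 335000/113 = 2965 mm².
For a solid circular section, d ≥ √(4A/π) = 61.44 mm.
Elongation limit: A ≥ PL/(Eδ_allow) = 335000·960/(98400·2.6) = 1257 mm² ⇒ d ≥ 40.01 mm.
The stress limit governs.

61.4 mm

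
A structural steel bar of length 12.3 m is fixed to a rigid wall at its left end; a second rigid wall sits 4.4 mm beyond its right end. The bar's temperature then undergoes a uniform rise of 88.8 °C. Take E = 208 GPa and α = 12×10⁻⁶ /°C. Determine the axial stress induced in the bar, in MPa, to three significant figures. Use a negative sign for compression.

-147 MPa

Free thermal expansion αLΔT = 12e-6 · 12300 · 88.8 = 13.11 mm.
The walls engage after the gap closes; constrained expansion = 13.11 − 4.4 = 8.707 mm.
The walls impose strain ε = −(8.707)/12300 = -7.0788e-04; σ = Eε = 208000 · -7.0788e-04 = -147.2 MPa.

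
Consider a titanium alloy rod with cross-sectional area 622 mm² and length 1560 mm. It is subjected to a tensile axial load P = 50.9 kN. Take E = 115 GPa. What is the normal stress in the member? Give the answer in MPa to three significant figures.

81.8 MPa

σ = N/A = 50900/622 = 81.83 MPa.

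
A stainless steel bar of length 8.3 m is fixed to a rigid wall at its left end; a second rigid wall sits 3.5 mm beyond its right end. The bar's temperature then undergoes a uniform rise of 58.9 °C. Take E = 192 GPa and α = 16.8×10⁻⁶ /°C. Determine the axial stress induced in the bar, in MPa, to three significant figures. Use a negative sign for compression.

Free thermal expansion αLΔT = 16.8e-6 · 8300 · 58.9 = 8.213 mm.
The walls engage after the gap closes; constrained expansion = 8.213 − 3.5 = 4.713 mm.
The walls impose strain ε = −(4.713)/8300 = -5.6783e-04; σ = Eε = 192000 · -5.6783e-04 = -109 MPa.

-109 MPa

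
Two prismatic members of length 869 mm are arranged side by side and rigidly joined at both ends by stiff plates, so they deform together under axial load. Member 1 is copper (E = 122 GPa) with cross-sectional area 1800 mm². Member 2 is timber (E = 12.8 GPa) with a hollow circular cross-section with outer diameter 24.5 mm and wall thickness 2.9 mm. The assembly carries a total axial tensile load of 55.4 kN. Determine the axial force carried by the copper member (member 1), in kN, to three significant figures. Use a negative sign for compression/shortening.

A_2 = 196.8 mm².
Equal strain + equilibrium ⇒ each member carries load in proportion to AE: A₁E₁ = 219600000 N, A₂E₂ = 2519000 N, ΣAE = 222100000 N.
F₁ = P·A₁E₁/ΣAE = 55400·219600000/222100000 = 54770 N.

54.8 kN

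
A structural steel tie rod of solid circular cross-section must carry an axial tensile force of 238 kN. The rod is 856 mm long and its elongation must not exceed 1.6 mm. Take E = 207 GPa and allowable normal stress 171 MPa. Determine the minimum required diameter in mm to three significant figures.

Required area A ≥ P/σ_allow = 238000/171 = 1392 mm².
For a solid circular section, d ≥ √(4A/π) = 42.1 mm.
Elongation limit: A ≥ PL/(Eδ_allow) = 238000·856/(207000·1.6) = 615.1 mm² ⇒ d ≥ 27.99 mm.
The stress limit governs.

42.1 mm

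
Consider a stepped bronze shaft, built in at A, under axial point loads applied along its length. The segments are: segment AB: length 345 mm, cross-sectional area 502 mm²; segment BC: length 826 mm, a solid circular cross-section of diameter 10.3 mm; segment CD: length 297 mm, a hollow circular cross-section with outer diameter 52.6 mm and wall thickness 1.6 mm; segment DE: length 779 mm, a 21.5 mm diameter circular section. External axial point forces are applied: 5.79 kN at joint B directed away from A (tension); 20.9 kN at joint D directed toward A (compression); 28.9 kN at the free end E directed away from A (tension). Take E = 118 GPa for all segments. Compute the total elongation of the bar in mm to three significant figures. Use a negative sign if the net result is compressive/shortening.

1.36 mm

Internal axial forces (sectioning from the free end, tension +): N_DE = 28.9 kN, N_CD = 8 kN, N_BC = 8 kN, N_AB = 13.79 kN.
A_BC = 83.32 mm².
A_CD = 256.4 mm².
A_DE = 363.1 mm².
δ_AB = 13790·345/(502·118000) = 0.08032 mm
δ_BC = 8000·826/(83.32·118000) = 0.6721 mm
δ_CD = 8000·297/(256.4·118000) = 0.07855 mm
δ_DE = 28900·779/(363.1·118000) = 0.5255 mm
δ = Σδ_i = 1.356 mm.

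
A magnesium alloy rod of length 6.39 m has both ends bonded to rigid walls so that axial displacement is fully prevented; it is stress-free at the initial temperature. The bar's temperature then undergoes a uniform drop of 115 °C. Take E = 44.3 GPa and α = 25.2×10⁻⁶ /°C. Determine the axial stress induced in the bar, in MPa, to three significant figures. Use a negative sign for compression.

128 MPa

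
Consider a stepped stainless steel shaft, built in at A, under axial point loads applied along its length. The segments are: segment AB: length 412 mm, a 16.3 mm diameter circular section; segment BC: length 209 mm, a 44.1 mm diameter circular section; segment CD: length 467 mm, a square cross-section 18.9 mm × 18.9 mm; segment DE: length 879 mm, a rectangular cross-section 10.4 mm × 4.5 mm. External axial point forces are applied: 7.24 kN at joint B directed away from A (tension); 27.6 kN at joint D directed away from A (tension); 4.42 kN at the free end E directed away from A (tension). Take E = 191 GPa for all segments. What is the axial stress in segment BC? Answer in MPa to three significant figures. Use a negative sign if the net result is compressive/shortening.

Internal axial forces (sectioning from the free end, tension +): N_DE = 4.42 kN, N_CD = 32.02 kN, N_BC = 32.02 kN, N_AB = 39.26 kN.
A_BC = 1527 mm².
σ_BC = N_BC/A_BC = 32020/1527 = 20.96 MPa.

21.0 MPa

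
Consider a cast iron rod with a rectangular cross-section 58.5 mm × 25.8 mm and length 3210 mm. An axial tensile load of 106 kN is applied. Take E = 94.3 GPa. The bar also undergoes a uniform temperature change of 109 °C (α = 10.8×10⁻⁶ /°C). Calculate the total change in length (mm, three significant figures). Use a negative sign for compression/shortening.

A = 1509 mm².
δ_mech = NL/(AE) = 106000·3210/(1509·94300) = 2.391 mm.
δ_thermal = αLΔT = 10.8e-6·3210·109 = 3.779 mm.
δ = δ_mech + δ_thermal = 6.17 mm.

6.17 mm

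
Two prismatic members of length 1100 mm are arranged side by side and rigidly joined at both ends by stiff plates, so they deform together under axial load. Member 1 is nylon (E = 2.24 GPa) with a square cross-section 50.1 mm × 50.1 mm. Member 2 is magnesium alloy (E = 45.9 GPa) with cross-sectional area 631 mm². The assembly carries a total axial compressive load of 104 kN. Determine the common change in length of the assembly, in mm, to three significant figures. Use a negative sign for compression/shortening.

-3.31 mm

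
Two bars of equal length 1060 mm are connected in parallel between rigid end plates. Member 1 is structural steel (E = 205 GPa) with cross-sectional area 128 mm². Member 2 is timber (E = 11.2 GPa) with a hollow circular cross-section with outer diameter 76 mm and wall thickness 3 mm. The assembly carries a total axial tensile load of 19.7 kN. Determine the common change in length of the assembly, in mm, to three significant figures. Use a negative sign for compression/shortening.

0.615 mm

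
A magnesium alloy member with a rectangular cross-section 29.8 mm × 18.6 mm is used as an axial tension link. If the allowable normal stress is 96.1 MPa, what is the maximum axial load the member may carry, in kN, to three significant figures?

A = 554.3 mm².
P_max = σ_allow · A = 96.1 · 554.3 = 53270 N = 53.27 kN.

53.3 kN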